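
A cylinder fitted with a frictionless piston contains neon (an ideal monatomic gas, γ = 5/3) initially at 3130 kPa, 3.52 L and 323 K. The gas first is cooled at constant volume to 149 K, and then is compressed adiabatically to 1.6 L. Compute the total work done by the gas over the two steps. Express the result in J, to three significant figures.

Step 1 (isochoric): W = 0 (constant volume).
After step 1: P = 1444 kPa (V unchanged).
Step 2 (adiabatic): W = (P₁V₁ − P₂V₂)/(γ−1) = (5082 − 8597)/0.667 = -5272 J.
W_total = 0 − 5272 = -5272 J.

W_total ≈ -5270 J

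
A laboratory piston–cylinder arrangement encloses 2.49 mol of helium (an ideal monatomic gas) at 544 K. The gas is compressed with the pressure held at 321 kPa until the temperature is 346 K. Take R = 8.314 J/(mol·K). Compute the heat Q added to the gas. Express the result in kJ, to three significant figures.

Q ≈ -10.2 kJ

Isobaric: W = nRΔT = (2.49)(8.314)(-198) = -4099 J.
ΔU = nCᵥΔT with Cᵥ = 3R/2: ΔU = (2.49)(12.47)(-198) = -6148 J.
Q = ΔU + W = -6148 − 4099 = -10247 J.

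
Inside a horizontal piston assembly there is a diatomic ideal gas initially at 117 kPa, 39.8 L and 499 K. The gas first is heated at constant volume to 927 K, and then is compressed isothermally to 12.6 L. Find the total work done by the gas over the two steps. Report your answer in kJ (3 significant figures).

W_total ≈ -9.95 kJ

Step 1 (isochoric): W = 0 (constant volume).
After step 1: P = 217.4 kPa (V unchanged).
Step 2 (isothermal): W = P₁V₁ ln(V₂/V₁) = (8651) ln(12.6/39.8) = -9950 J.
W_total = 0 − 9950 = -9950 J.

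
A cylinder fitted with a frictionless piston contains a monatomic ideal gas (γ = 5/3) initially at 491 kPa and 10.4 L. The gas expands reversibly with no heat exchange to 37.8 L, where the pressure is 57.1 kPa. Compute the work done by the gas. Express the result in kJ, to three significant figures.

Adiabatic: W = (P₁V₁ − P₂V₂)/(γ − 1) with γ = 5/3.
P₁V₁ = 5106 J, P₂V₂ = 2158 J.
W = (5106 − 2158) / 0.6667 = 4422 J.

W ≈ 4.42 kJ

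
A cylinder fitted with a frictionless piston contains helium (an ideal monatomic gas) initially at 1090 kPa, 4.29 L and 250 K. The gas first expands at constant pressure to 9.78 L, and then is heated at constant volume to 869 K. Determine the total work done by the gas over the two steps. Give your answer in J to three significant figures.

Step 1 (isobaric): W = PΔV = (1090 kPa)(9.78 − 4.29 L) = 5984 J.
Step 2 (isochoric): W = 0 (constant volume).
W_total = 5984 + 0 = 5984 J.

W_total ≈ 5980 J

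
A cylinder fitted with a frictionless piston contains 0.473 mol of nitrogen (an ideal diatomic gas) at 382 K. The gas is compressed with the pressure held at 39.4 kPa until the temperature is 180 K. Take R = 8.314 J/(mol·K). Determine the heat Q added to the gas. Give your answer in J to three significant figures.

Q ≈ -2780 J

Isobaric: W = nRΔT = (0.473)(8.314)(-202) = -794.4 J.
ΔU = nCᵥΔT with Cᵥ = 5R/2: ΔU = (0.473)(20.79)(-202) = -1986 J.
Q = ΔU + W = -1986 − 794.4 = -2780 J.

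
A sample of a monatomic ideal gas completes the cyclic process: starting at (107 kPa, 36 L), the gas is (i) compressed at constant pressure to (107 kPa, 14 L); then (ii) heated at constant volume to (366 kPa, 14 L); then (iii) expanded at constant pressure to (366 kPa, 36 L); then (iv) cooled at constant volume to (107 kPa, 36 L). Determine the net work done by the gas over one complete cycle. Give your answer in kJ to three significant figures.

Constant-volume legs do no work.
W(i) = (107)(14 − 36) = -2354 J; W(iii) = (366)(36 − 14) = 8052 J.
W_net = -2354 + 8052 = 5698 J (the clockwise enclosed area).

W_net ≈ 5.70 kJ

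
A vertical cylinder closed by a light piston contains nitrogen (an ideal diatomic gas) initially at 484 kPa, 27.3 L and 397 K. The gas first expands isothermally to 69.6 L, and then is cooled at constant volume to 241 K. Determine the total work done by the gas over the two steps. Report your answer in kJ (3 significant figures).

Step 1 (isothermal): W = P₁V₁ ln(V₂/V₁) = (13213) ln(69.6/27.3) = 12366 J.
Step 2 (isochoric): W = 0 (constant volume).
W_total = 12366 + 0 = 12366 J.

W_total ≈ 12.4 kJ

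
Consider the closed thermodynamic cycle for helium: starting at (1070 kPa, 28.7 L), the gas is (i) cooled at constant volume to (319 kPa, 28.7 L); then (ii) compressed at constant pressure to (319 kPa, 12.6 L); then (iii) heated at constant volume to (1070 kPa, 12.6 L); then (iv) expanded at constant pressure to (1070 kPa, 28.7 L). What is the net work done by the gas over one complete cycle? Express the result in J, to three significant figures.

Constant-volume legs do no work.
W(ii) = (319)(12.6 − 28.7) = -5136 J; W(iv) = (1070)(28.7 − 12.6) = 17227 J.
W_net = -5136 + 17227 = 12091 J (the clockwise enclosed area).

W_net ≈ 12100 J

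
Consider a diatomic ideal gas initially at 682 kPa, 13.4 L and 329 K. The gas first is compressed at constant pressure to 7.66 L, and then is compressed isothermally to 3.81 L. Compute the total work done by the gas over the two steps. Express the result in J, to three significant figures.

W_total ≈ -7560 J

Step 1 (isobaric): W = PΔV = (682 kPa)(7.66 − 13.4 L) = -3915 J.
After step 1: P = 682 kPa, V = 7.66 L, T = 188.1 K.
Step 2 (isothermal): W = P₁V₁ ln(V₂/V₁) = (5224) ln(3.81/7.66) = -3648 J.
W_total = -3915 − 3648 = -7563 J.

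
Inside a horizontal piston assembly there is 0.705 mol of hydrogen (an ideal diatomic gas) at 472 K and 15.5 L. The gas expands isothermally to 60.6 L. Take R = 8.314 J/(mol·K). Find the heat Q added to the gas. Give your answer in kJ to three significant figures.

Q ≈ 3.77 kJ

Isothermal ⇒ ΔU = 0, so Q = W = nRT ln(V₂/V₁).
Q = (0.705)(8.314)(472) ln(60.6/15.5) = 2767 × 1.363 = 3772 J.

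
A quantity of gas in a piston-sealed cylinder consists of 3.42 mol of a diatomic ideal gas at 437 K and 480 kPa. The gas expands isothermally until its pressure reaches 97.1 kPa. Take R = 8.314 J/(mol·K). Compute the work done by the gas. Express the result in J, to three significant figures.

W ≈ 19900 J

Isothermal process: W = nRT ln(V₂/V₁) = nRT ln(P₁/P₂).
W = (3.42)(8.314)(437) × ln(480/97.1)
  = 12426 × ln(4.943) = 12426 × 1.598
W_by_gas = 19857 J.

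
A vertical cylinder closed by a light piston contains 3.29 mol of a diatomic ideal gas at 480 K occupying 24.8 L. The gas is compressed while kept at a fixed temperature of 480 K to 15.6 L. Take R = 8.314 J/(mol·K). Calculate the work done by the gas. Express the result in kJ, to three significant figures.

W ≈ -6.09 kJ

Isothermal: W = nRT ln(V₂/V₁).
W = (3.29)(8.314)(480) × ln(15.6/24.8)
  = 13129 × -0.4636
W_by_gas = -6086 J.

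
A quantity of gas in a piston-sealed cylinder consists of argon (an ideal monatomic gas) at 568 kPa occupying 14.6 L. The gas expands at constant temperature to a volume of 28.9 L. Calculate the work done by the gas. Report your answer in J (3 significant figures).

W ≈ 5660 J

Isothermal: W = nRT ln(V₂/V₁) = P₁V₁ ln(V₂/V₁).
P₁V₁ = (568 kPa)(14.6 L) = 8293 J.
W = 8293 × ln(28.9/14.6) = 8293 × 0.6828
W_by_gas = 5662 J.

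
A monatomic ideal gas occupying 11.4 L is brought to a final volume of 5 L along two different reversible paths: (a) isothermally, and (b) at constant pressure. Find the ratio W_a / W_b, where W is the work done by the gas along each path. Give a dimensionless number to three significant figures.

Path (a) isothermal: W = P₁V₁ ln(V₂/V₁) → W_a/(P₁V₁) = -0.8242.
Path (b) isobaric: W = P₁(V₂ − V₁) → W_b/(P₁V₁) = -0.5614.
W_a / W_b = -0.8242 / -0.5614 = 1.468.

W_a / W_b ≈ 1.47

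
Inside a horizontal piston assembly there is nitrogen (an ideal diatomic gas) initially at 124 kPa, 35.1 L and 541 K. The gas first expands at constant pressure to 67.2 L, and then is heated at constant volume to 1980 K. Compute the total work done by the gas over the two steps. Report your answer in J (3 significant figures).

Step 1 (isobaric): W = PΔV = (124 kPa)(67.2 − 35.1 L) = 3980 J.
Step 2 (isochoric): W = 0 (constant volume).
W_total = 3980 + 0 = 3980 J.

W_total ≈ 3980 J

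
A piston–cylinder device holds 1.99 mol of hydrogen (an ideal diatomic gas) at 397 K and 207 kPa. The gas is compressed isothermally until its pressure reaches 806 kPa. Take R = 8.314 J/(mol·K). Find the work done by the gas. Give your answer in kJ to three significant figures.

Isothermal process: W = nRT ln(V₂/V₁) = nRT ln(P₁/P₂).
W = (1.99)(8.314)(397) × ln(207/806)
  = 6568 × ln(0.2568) = 6568 × -1.359
W_by_gas = -8929 J.

W ≈ -8.93 kJ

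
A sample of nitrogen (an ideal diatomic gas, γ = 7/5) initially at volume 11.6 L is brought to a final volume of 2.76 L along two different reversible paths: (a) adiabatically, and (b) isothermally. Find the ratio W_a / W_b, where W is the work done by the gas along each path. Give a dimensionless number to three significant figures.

W_a / W_b ≈ 1.35

Path (a) adiabatic: W = P₁V₁(1 − (V₁/V₂)^(γ−1))/(γ−1) → W_a/(P₁V₁) = -1.94.
Path (b) isothermal: W = P₁V₁ ln(V₂/V₁) → W_b/(P₁V₁) = -1.436.
W_a / W_b = -1.94 / -1.436 = 1.351.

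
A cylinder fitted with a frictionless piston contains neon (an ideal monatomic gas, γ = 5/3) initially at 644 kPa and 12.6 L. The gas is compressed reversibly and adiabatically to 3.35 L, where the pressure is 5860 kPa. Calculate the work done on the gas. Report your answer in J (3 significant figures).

W ≈ 17300 J

Adiabatic: W = (P₁V₁ − P₂V₂)/(γ − 1) with γ = 5/3.
P₁V₁ = 8114 J, P₂V₂ = 19631 J.
W = (8114 − 19631) / 0.6667 = -17275 J.
Work on gas = −W_by = 17275 J.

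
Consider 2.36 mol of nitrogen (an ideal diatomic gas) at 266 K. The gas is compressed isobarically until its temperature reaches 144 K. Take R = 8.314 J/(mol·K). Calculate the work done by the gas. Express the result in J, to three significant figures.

W ≈ -2390 J

Isobaric: W = P ΔV = nR ΔT.
W = (2.36)(8.314)(144 − 266) = -2394 J.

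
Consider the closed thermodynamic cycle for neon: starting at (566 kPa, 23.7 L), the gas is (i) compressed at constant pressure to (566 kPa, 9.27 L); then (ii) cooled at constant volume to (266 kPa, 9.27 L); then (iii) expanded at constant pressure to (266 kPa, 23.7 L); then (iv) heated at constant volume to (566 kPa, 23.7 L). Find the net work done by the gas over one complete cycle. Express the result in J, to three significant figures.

W_net ≈ -4330 J

Constant-volume legs do no work.
W(i) = (566)(9.27 − 23.7) = -8167 J; W(iii) = (266)(23.7 − 9.27) = 3838 J.
W_net = -8167 + 3838 = -4329 J (the counter-clockwise enclosed area).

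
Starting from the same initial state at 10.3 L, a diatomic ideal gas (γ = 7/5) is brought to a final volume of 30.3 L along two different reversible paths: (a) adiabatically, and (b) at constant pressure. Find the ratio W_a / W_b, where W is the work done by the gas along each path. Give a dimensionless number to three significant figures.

W_a / W_b ≈ 0.451

Path (a) adiabatic: W = P₁V₁(1 − (V₁/V₂)^(γ−1))/(γ−1) → W_a/(P₁V₁) = 0.8763.
Path (b) isobaric: W = P₁(V₂ − V₁) → W_b/(P₁V₁) = 1.942.
W_a / W_b = 0.8763 / 1.942 = 0.4513.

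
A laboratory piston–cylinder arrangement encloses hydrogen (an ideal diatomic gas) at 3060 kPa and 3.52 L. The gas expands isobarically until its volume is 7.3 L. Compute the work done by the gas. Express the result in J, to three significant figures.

Isobaric: W = P ΔV.
W = (3060 kPa)(7.3 − 3.52 L) = (3060)(3.78) = 11567 J.

W ≈ 11600 J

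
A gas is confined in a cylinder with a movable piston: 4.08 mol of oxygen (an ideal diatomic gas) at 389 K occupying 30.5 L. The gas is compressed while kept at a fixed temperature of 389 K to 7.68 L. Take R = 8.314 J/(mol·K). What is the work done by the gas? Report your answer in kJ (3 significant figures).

Isothermal: W = nRT ln(V₂/V₁).
W = (4.08)(8.314)(389) × ln(7.68/30.5)
  = 13195 × -1.379
W_by_gas = -18198 J.

W ≈ -18.2 kJ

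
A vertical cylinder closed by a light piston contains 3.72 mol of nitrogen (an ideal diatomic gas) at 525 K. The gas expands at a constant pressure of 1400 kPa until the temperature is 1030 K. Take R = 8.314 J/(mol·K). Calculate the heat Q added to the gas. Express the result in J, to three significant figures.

Isobaric: W = nRΔT = (3.72)(8.314)(505) = 15619 J.
ΔU = nCᵥΔT with Cᵥ = 5R/2: ΔU = (3.72)(20.79)(505) = 39047 J.
Q = ΔU + W = 39047 + 15619 = 54665 J.

Q ≈ 54700 J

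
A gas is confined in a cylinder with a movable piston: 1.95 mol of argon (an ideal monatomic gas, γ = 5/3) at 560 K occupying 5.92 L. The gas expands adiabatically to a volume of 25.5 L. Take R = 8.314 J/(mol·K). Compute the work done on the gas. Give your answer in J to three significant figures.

W ≈ -8470 J

Adiabatic: TV^(γ−1) = const with γ = 5/3.
T₂ = T₁ (V₁/V₂)^(γ−1) = 560 × (5.92/25.5)^0.667 = 560 × 0.3777 = 211.5 K.
W_by = nCᵥ(T₁ − T₂) = (1.95)(12.47)(560 − 211.5) = 8474 J.
Work on gas = −W_by = -8474 J.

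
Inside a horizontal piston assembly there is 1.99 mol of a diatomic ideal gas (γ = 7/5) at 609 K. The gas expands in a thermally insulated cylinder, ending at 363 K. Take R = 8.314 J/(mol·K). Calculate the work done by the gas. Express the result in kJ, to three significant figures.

W ≈ 10.2 kJ

Adiabatic ⇒ Q = 0, so W_by = −ΔU = nCᵥ(T₁ − T₂).
Cᵥ = 5R/2 = 20.79 J/(mol·K).
W = (1.99)(20.79)(609 − 363) = 10175 J.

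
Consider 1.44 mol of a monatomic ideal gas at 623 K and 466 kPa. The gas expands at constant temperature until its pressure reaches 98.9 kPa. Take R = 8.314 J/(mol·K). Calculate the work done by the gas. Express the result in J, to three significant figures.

W ≈ 11600 J

Isothermal process: W = nRT ln(V₂/V₁) = nRT ln(P₁/P₂).
W = (1.44)(8.314)(623) × ln(466/98.9)
  = 7459 × ln(4.712) = 7459 × 1.55
W_by_gas = 11561 J.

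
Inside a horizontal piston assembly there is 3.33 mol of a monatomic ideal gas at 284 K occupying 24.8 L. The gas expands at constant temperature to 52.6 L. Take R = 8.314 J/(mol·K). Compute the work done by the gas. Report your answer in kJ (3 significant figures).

Isothermal: W = nRT ln(V₂/V₁).
W = (3.33)(8.314)(284) × ln(52.6/24.8)
  = 7863 × 0.7519
W_by_gas = 5912 J.

W ≈ 5.91 kJ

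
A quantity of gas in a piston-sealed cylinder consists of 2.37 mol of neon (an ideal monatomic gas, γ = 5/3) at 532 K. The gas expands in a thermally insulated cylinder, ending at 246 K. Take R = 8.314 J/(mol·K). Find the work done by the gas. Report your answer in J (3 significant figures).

Adiabatic ⇒ Q = 0, so W_by = −ΔU = nCᵥ(T₁ − T₂).
Cᵥ = 3R/2 = 12.47 J/(mol·K).
W = (2.37)(12.47)(532 − 246) = 8453 J.

W ≈ 8450 J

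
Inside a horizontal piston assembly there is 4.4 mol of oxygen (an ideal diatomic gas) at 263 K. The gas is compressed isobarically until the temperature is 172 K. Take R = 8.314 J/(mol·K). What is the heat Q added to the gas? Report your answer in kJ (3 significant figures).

Q ≈ -11.7 kJ

Isobaric: W = nRΔT = (4.4)(8.314)(-91) = -3329 J.
ΔU = nCᵥΔT with Cᵥ = 5R/2: ΔU = (4.4)(20.79)(-91) = -8322 J.
Q = ΔU + W = -8322 − 3329 = -11651 J.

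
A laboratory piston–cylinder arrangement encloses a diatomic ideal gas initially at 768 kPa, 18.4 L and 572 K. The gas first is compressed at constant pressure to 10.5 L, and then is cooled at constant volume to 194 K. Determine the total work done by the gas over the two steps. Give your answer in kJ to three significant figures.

W_total ≈ -6.07 kJ

Step 1 (isobaric): W = PΔV = (768 kPa)(10.5 − 18.4 L) = -6067 J.
Step 2 (isochoric): W = 0 (constant volume).
W_total = -6067 + 0 = -6067 J.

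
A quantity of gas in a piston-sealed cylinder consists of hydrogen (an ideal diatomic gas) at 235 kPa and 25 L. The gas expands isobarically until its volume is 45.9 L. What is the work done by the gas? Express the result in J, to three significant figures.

W ≈ 4910 J

Isobaric: W = P ΔV.
W = (235 kPa)(45.9 − 25 L) = (235)(20.9) = 4912 J.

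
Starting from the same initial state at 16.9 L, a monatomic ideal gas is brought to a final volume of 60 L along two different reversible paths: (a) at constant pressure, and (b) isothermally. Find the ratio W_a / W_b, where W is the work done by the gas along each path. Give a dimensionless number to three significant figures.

W_a / W_b ≈ 2.01

Path (a) isobaric: W = P₁(V₂ − V₁) → W_a/(P₁V₁) = 2.55.
Path (b) isothermal: W = P₁V₁ ln(V₂/V₁) → W_b/(P₁V₁) = 1.267.
W_a / W_b = 2.55 / 1.267 = 2.013.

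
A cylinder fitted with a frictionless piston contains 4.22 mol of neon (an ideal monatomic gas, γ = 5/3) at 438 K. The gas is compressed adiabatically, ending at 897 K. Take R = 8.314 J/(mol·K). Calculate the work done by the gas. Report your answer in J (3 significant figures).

W ≈ -24200 J

Adiabatic ⇒ Q = 0, so W_by = −ΔU = nCᵥ(T₁ − T₂).
Cᵥ = 3R/2 = 12.47 J/(mol·K).
W = (4.22)(12.47)(438 − 897) = -24156 J.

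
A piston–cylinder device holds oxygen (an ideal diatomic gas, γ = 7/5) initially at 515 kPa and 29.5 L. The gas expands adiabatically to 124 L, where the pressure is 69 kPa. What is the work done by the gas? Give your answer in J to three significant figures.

W ≈ 16600 J

Adiabatic: W = (P₁V₁ − P₂V₂)/(γ − 1) with γ = 7/5.
P₁V₁ = 15192 J, P₂V₂ = 8556 J.
W = (15192 − 8556) / 0.4 = 16591 J.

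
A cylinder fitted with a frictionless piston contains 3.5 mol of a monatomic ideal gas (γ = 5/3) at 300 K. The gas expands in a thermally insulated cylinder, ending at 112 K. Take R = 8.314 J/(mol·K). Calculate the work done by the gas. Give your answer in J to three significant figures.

W ≈ 8210 J

Adiabatic ⇒ Q = 0, so W_by = −ΔU = nCᵥ(T₁ − T₂).
Cᵥ = 3R/2 = 12.47 J/(mol·K).
W = (3.5)(12.47)(300 − 112) = 8206 J.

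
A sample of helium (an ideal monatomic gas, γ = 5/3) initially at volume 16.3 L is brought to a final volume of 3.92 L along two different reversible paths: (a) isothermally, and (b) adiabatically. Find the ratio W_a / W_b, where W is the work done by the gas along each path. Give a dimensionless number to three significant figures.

Path (a) isothermal: W = P₁V₁ ln(V₂/V₁) → W_a/(P₁V₁) = -1.425.
Path (b) adiabatic: W = P₁V₁(1 − (V₁/V₂)^(γ−1))/(γ−1) → W_b/(P₁V₁) = -2.379.
W_a / W_b = -1.425 / -2.379 = 0.5991.

W_a / W_b ≈ 0.599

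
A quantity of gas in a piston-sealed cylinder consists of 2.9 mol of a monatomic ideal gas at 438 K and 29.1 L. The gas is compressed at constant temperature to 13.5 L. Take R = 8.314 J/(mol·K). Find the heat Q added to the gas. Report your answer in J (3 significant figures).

Isothermal ⇒ ΔU = 0, so Q = W = nRT ln(V₂/V₁).
Q = (2.9)(8.314)(438) ln(13.5/29.1) = 10560 × -0.768 = -8111 J.

Q ≈ -8110 J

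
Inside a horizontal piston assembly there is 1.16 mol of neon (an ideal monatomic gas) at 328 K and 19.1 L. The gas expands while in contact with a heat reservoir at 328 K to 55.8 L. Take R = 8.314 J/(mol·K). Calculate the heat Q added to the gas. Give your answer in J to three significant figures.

Q ≈ 3390 J

Isothermal ⇒ ΔU = 0, so Q = W = nRT ln(V₂/V₁).
Q = (1.16)(8.314)(328) ln(55.8/19.1) = 3163 × 1.072 = 3391 J.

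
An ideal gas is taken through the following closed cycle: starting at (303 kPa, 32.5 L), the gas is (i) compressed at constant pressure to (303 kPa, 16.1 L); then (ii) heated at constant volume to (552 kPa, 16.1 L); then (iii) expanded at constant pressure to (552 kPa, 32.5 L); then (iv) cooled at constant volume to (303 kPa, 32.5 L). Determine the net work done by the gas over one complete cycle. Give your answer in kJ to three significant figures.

W_net ≈ 4.08 kJ

Constant-volume legs do no work.
W(i) = (303)(16.1 − 32.5) = -4969 J; W(iii) = (552)(32.5 − 16.1) = 9053 J.
W_net = -4969 + 9053 = 4084 J (the clockwise enclosed area).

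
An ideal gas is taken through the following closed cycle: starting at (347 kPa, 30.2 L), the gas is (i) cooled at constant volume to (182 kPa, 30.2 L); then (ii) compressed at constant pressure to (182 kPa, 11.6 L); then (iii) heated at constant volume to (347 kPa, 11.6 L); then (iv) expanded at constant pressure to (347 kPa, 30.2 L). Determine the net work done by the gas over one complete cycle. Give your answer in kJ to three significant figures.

Constant-volume legs do no work.
W(ii) = (182)(11.6 − 30.2) = -3385 J; W(iv) = (347)(30.2 − 11.6) = 6454 J.
W_net = -3385 + 6454 = 3069 J (the clockwise enclosed area).

W_net ≈ 3.07 kJ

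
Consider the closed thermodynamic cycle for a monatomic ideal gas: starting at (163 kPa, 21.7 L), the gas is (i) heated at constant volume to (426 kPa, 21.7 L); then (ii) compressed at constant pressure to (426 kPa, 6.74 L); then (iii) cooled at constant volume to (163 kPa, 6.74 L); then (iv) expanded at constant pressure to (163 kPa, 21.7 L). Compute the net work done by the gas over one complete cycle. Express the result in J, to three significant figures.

W_net ≈ -3930 J

Constant-volume legs do no work.
W(ii) = (426)(6.74 − 21.7) = -6373 J; W(iv) = (163)(21.7 − 6.74) = 2438 J.
W_net = -6373 + 2438 = -3934 J (the counter-clockwise enclosed area).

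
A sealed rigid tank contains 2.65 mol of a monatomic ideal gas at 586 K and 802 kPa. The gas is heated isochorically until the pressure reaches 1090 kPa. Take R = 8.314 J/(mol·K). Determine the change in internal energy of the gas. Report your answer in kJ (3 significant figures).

ΔU ≈ 6.95 kJ

Constant volume ⇒ W = 0, so Q = ΔU = nCᵥΔT with Cᵥ = 3R/2 = 12.47 J/(mol·K).
At constant V, T₂/T₁ = P₂/P₁ ⇒ ΔT = T₁(P₂/P₁ − 1) = 586·(1090/802 − 1) = 210.4 K.
ΔU = (2.65)(12.47)(210.4) = 6954 J.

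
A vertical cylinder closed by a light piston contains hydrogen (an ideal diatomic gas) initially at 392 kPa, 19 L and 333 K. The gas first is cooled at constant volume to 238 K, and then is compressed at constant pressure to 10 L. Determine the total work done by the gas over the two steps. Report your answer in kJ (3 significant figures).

W_total ≈ -2.52 kJ

Step 1 (isochoric): W = 0 (constant volume).
After step 1: P = 280.2 kPa (V unchanged).
Step 2 (isobaric): W = PΔV = (280.2 kPa)(10 − 19 L) = -2522 J.
W_total = 0 − 2522 = -2522 J.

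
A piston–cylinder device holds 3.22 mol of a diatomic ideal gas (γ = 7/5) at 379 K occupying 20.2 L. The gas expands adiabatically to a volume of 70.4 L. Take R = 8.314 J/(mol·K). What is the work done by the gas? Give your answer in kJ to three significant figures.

W ≈ 9.97 kJ

Adiabatic: TV^(γ−1) = const with γ = 7/5.
T₂ = T₁ (V₁/V₂)^(γ−1) = 379 × (20.2/70.4)^0.4 = 379 × 0.6069 = 230 K.
W_by = nCᵥ(T₁ − T₂) = (3.22)(20.79)(379 − 230) = 9971 J.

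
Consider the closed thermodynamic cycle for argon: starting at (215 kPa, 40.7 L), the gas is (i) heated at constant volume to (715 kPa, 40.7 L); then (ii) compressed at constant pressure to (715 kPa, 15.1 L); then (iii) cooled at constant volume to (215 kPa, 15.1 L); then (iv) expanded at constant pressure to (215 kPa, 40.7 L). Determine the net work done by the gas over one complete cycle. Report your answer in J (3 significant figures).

Constant-volume legs do no work.
W(ii) = (715)(15.1 − 40.7) = -18304 J; W(iv) = (215)(40.7 − 15.1) = 5504 J.
W_net = -18304 + 5504 = -12800 J (the counter-clockwise enclosed area).

W_net ≈ -12800 J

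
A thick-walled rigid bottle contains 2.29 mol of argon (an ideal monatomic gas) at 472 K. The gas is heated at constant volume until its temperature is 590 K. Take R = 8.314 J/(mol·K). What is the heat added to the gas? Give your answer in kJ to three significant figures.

Constant volume ⇒ W = 0, so Q = ΔU = nCᵥΔT with Cᵥ = 3R/2 = 12.47 J/(mol·K).
ΔU = (2.29)(12.47)(590 − 472) = 3370 J.

Q ≈ 3.37 kJ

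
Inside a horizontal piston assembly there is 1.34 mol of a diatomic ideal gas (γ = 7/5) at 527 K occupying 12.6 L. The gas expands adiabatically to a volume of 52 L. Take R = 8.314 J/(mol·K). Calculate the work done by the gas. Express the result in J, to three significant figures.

W ≈ 6350 J

Adiabatic: TV^(γ−1) = const with γ = 7/5.
T₂ = T₁ (V₁/V₂)^(γ−1) = 527 × (12.6/52)^0.4 = 527 × 0.5672 = 298.9 K.
W_by = nCᵥ(T₁ − T₂) = (1.34)(20.79)(527 − 298.9) = 6352 J.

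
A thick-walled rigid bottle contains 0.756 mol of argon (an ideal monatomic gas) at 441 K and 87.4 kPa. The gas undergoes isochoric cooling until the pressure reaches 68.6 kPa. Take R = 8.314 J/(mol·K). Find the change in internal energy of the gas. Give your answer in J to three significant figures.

Constant volume ⇒ W = 0, so Q = ΔU = nCᵥΔT with Cᵥ = 3R/2 = 12.47 J/(mol·K).
At constant V, T₂/T₁ = P₂/P₁ ⇒ ΔT = T₁(P₂/P₁ − 1) = 441·(68.6/87.4 − 1) = -94.86 K.
ΔU = (0.756)(12.47)(-94.86) = -894.4 J.

ΔU ≈ -894 J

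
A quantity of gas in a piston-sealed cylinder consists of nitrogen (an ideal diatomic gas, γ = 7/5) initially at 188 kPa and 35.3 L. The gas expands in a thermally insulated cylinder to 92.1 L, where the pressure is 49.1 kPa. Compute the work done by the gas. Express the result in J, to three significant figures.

Adiabatic: W = (P₁V₁ − P₂V₂)/(γ − 1) with γ = 7/5.
P₁V₁ = 6636 J, P₂V₂ = 4522 J.
W = (6636 − 4522) / 0.4 = 5286 J.

W ≈ 5290 J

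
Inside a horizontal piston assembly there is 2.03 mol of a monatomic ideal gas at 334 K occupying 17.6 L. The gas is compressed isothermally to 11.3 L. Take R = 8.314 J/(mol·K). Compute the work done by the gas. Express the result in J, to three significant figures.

W ≈ -2500 J

Isothermal: W = nRT ln(V₂/V₁).
W = (2.03)(8.314)(334) × ln(11.3/17.6)
  = 5637 × -0.4431
W_by_gas = -2498 J.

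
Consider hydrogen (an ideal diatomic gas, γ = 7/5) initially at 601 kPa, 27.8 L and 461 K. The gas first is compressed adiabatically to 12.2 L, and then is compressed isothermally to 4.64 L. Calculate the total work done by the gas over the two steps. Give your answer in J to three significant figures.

W_total ≈ -38800 J

Step 1 (adiabatic): W = (P₁V₁ − P₂V₂)/(γ−1) = (16708 − 23227)/0.4 = -16298 J.
After step 1: P = 1904 kPa, V = 12.2 L, T = 640.9 K.
Step 2 (isothermal): W = P₁V₁ ln(V₂/V₁) = (23227) ln(4.64/12.2) = -22454 J.
W_total = -16298 − 22454 = -38752 J.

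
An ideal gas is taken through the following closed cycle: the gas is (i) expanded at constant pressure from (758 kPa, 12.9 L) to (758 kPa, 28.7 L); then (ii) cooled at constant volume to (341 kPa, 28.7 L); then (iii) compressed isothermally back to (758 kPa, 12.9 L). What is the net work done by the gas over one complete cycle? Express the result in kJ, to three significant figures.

Leg (i): W = PΔV = (758)(28.7 − 12.9) = 11976 J.
Leg (ii): W = 0.
Leg (iii): W = PᵢVᵢ ln(V_f/Vᵢ) = (9787) ln(12.9/28.7) = -7826 J.
W_net = 11976 − 7826 = 4150 J.

W_net ≈ 4.15 kJ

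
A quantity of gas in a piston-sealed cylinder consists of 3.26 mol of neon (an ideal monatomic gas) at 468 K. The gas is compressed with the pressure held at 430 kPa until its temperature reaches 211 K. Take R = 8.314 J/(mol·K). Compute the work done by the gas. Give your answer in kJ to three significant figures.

Isobaric: W = P ΔV = nR ΔT.
W = (3.26)(8.314)(211 − 468) = -6966 J.

W ≈ -6.97 kJ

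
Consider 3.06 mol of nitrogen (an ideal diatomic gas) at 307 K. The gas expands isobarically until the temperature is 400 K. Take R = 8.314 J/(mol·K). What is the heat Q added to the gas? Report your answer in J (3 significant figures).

Q ≈ 8280 J

Isobaric: W = nRΔT = (3.06)(8.314)(93) = 2366 J.
ΔU = nCᵥΔT with Cᵥ = 5R/2: ΔU = (3.06)(20.79)(93) = 5915 J.
Q = ΔU + W = 5915 + 2366 = 8281 J.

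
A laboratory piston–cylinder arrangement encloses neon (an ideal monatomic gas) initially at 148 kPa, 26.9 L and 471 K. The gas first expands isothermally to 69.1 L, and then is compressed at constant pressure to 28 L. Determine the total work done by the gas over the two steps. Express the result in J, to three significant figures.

Step 1 (isothermal): W = P₁V₁ ln(V₂/V₁) = (3981) ln(69.1/26.9) = 3756 J.
After step 1: P = 57.62 kPa, V = 69.1 L, T = 471 K.
Step 2 (isobaric): W = PΔV = (57.62 kPa)(28 − 69.1 L) = -2368 J.
W_total = 3756 − 2368 = 1388 J.

W_total ≈ 1390 J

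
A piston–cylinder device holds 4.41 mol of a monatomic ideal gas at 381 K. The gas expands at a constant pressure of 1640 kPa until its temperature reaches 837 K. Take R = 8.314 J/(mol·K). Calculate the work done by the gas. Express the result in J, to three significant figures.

W ≈ 16700 J

Isobaric: W = P ΔV = nR ΔT.
W = (4.41)(8.314)(837 − 381) = 16719 J.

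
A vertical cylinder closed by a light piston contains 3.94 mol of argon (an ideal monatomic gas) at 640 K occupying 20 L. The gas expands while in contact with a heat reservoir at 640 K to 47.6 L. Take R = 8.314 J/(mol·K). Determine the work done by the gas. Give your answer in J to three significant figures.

W ≈ 18200 J

Isothermal: W = nRT ln(V₂/V₁).
W = (3.94)(8.314)(640) × ln(47.6/20)
  = 20965 × 0.8671
W_by_gas = 18178 J.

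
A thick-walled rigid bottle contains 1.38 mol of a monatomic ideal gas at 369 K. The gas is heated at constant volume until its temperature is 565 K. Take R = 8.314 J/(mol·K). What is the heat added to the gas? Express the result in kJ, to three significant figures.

Q ≈ 3.37 kJ

Constant volume ⇒ W = 0, so Q = ΔU = nCᵥΔT with Cᵥ = 3R/2 = 12.47 J/(mol·K).
ΔU = (1.38)(12.47)(565 − 369) = 3373 J.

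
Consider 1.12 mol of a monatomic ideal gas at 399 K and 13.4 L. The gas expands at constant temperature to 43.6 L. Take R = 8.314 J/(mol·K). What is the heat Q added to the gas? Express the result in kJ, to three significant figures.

Q ≈ 4.38 kJ

Isothermal ⇒ ΔU = 0, so Q = W = nRT ln(V₂/V₁).
Q = (1.12)(8.314)(399) ln(43.6/13.4) = 3715 × 1.18 = 4383 J.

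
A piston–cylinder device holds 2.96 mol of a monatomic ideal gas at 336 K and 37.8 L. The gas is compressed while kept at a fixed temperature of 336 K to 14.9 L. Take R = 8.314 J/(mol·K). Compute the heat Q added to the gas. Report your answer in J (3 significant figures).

Isothermal ⇒ ΔU = 0, so Q = W = nRT ln(V₂/V₁).
Q = (2.96)(8.314)(336) ln(14.9/37.8) = 8269 × -0.9309 = -7698 J.

Q ≈ -7700 J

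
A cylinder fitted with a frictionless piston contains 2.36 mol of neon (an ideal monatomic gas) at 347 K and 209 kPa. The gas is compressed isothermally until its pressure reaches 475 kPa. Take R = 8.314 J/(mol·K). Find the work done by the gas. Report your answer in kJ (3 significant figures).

W ≈ -5.59 kJ

Isothermal process: W = nRT ln(V₂/V₁) = nRT ln(P₁/P₂).
W = (2.36)(8.314)(347) × ln(209/475)
  = 6809 × ln(0.44) = 6809 × -0.821
W_by_gas = -5590 J.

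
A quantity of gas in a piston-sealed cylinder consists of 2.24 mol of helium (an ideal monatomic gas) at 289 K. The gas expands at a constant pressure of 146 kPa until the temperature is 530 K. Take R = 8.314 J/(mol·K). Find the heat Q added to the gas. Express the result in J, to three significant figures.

Isobaric: W = nRΔT = (2.24)(8.314)(241) = 4488 J.
ΔU = nCᵥΔT with Cᵥ = 3R/2: ΔU = (2.24)(12.47)(241) = 6732 J.
Q = ΔU + W = 6732 + 4488 = 11221 J.

Q ≈ 11200 J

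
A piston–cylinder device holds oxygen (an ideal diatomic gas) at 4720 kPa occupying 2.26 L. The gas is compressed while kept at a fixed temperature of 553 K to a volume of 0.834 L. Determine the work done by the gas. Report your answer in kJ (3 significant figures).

Isothermal: W = nRT ln(V₂/V₁) = P₁V₁ ln(V₂/V₁).
P₁V₁ = (4720 kPa)(2.26 L) = 10667 J.
W = 10667 × ln(0.834/2.26) = 10667 × -0.9969
W_by_gas = -10634 J.

W ≈ -10.6 kJ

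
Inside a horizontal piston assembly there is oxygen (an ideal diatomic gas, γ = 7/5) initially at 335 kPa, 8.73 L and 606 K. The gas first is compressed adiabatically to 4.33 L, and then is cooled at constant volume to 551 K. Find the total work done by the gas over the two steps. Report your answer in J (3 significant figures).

Step 1 (adiabatic): W = (P₁V₁ − P₂V₂)/(γ−1) = (2925 − 3871)/0.4 = -2367 J.
Step 2 (isochoric): W = 0 (constant volume).
W_total = -2367 + 0 = -2367 J.

W_total ≈ -2370 J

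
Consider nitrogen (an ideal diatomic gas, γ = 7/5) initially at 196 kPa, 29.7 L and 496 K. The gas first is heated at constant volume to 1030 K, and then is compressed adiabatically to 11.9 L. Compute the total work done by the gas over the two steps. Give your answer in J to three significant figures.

W_total ≈ -13300 J

Step 1 (isochoric): W = 0 (constant volume).
After step 1: P = 407 kPa (V unchanged).
Step 2 (adiabatic): W = (P₁V₁ − P₂V₂)/(γ−1) = (12088 − 17428)/0.4 = -13349 J.
W_total = 0 − 13349 = -13349 J.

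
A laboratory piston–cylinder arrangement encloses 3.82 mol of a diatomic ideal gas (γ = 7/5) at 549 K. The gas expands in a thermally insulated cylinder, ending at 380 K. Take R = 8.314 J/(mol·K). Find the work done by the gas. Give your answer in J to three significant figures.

Adiabatic ⇒ Q = 0, so W_by = −ΔU = nCᵥ(T₁ − T₂).
Cᵥ = 5R/2 = 20.79 J/(mol·K).
W = (3.82)(20.79)(549 − 380) = 13418 J.

W ≈ 13400 J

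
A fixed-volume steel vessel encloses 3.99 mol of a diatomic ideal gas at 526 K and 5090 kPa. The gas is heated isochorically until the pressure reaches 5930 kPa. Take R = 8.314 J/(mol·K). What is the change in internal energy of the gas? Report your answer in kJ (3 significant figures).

ΔU ≈ 7.20 kJ

Constant volume ⇒ W = 0, so Q = ΔU = nCᵥΔT with Cᵥ = 5R/2 = 20.79 J/(mol·K).
At constant V, T₂/T₁ = P₂/P₁ ⇒ ΔT = T₁(P₂/P₁ − 1) = 526·(5930/5090 − 1) = 86.81 K.
ΔU = (3.99)(20.79)(86.81) = 7199 J.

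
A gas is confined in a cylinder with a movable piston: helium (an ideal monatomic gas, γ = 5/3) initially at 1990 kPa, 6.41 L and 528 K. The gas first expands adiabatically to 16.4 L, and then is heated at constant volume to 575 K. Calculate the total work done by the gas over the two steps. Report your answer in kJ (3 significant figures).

Step 1 (adiabatic): W = (P₁V₁ − P₂V₂)/(γ−1) = (12756 − 6819)/0.667 = 8905 J.
Step 2 (isochoric): W = 0 (constant volume).
W_total = 8905 + 0 = 8905 J.

W_total ≈ 8.91 kJ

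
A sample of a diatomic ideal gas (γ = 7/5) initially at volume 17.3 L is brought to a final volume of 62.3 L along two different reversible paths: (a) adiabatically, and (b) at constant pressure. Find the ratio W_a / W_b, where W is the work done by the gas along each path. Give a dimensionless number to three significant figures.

Path (a) adiabatic: W = P₁V₁(1 − (V₁/V₂)^(γ−1))/(γ−1) → W_a/(P₁V₁) = 1.003.
Path (b) isobaric: W = P₁(V₂ − V₁) → W_b/(P₁V₁) = 2.601.
W_a / W_b = 1.003 / 2.601 = 0.3854.

W_a / W_b ≈ 0.385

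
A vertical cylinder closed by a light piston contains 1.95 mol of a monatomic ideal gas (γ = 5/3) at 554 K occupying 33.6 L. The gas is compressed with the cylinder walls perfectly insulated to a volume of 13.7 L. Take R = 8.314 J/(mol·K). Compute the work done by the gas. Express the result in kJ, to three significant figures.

W ≈ -11.0 kJ

Adiabatic: TV^(γ−1) = const with γ = 5/3.
T₂ = T₁ (V₁/V₂)^(γ−1) = 554 × (33.6/13.7)^0.667 = 554 × 1.819 = 1008 K.
W_by = nCᵥ(T₁ − T₂) = (1.95)(12.47)(554 − 1008) = -11029 J.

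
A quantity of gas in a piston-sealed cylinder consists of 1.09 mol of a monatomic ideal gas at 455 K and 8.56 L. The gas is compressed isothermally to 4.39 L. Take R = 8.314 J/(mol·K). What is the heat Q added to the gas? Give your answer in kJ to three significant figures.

Q ≈ -2.75 kJ

Isothermal ⇒ ΔU = 0, so Q = W = nRT ln(V₂/V₁).
Q = (1.09)(8.314)(455) ln(4.39/8.56) = 4123 × -0.6678 = -2753 J.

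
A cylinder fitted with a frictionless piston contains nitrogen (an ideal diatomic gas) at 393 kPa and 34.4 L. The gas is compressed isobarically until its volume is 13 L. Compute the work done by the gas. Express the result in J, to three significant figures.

Isobaric: W = P ΔV.
W = (393 kPa)(13 − 34.4 L) = (393)(-21.4) = -8410 J.

W ≈ -8410 J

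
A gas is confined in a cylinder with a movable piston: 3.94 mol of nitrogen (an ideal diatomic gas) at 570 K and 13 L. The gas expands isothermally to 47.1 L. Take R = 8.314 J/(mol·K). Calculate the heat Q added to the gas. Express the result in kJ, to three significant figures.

Isothermal ⇒ ΔU = 0, so Q = W = nRT ln(V₂/V₁).
Q = (3.94)(8.314)(570) ln(47.1/13) = 18672 × 1.287 = 24036 J.

Q ≈ 24.0 kJ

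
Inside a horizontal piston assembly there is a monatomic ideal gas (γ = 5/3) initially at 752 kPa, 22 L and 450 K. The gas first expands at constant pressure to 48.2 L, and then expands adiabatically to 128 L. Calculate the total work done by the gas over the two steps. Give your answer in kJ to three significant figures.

W_total ≈ 45.7 kJ

Step 1 (isobaric): W = PΔV = (752 kPa)(48.2 − 22 L) = 19702 J.
After step 1: P = 752 kPa, V = 48.2 L, T = 985.9 K.
Step 2 (adiabatic): W = (P₁V₁ − P₂V₂)/(γ−1) = (36246 − 18901)/0.667 = 26018 J.
W_total = 19702 + 26018 = 45720 J.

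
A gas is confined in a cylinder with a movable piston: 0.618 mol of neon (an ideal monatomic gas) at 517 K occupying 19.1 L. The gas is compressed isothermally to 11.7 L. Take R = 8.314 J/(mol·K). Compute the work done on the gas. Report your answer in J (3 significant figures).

W ≈ 1300 J

Isothermal: W = nRT ln(V₂/V₁).
W = (0.618)(8.314)(517) × ln(11.7/19.1)
  = 2656 × -0.4901
W_by_gas = -1302 J; work on gas = −W_by = 1302 J.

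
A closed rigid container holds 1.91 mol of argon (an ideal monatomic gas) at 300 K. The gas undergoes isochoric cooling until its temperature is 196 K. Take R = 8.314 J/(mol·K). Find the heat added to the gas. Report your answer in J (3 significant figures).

Q ≈ -2480 J

Constant volume ⇒ W = 0, so Q = ΔU = nCᵥΔT with Cᵥ = 3R/2 = 12.47 J/(mol·K).
ΔU = (1.91)(12.47)(196 − 300) = -2477 J.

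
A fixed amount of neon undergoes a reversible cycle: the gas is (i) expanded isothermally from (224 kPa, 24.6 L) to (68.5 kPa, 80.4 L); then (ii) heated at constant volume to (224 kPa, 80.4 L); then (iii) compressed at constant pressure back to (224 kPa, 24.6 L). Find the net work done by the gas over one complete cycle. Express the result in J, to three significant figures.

Leg (i): W = PᵢVᵢ ln(V_f/Vᵢ) = (5510) ln(80.4/24.6) = 6526 J.
Leg (ii): W = 0.
Leg (iii): W = PΔV = (224)(24.6 − 80.4) = -12499 J.
W_net = 6526 − 12499 = -5973 J.

W_net ≈ -5970 J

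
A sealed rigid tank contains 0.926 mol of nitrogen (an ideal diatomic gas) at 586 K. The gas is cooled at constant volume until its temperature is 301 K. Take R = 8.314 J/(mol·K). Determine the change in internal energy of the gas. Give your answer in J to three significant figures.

Constant volume ⇒ W = 0, so Q = ΔU = nCᵥΔT with Cᵥ = 5R/2 = 20.79 J/(mol·K).
ΔU = (0.926)(20.79)(301 − 586) = -5485 J.

ΔU ≈ -5490 J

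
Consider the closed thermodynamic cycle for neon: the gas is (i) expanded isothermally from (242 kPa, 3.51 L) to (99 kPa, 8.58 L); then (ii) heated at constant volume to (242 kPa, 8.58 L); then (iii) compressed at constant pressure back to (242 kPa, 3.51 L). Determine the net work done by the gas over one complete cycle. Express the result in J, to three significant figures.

W_net ≈ -468 J

Leg (i): W = PᵢVᵢ ln(V_f/Vᵢ) = (849.4) ln(8.58/3.51) = 759.2 J.
Leg (ii): W = 0.
Leg (iii): W = PΔV = (242)(3.51 − 8.58) = -1227 J.
W_net = 759.2 − 1227 = -467.7 J.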